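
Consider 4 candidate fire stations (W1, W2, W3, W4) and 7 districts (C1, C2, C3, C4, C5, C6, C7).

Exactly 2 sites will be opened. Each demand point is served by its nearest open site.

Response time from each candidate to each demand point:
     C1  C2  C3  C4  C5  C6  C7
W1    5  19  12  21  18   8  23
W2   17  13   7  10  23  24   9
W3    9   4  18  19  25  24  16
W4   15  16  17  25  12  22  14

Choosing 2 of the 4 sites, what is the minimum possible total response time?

Open {W1, W2}.
  C1→W1 5, C2→W2 13, C3→W2 7, C4→W2 10, C5→W1 18, C6→W1 8, C7→W2 9  ⇒ total 70.
Compare {W1, W3}: total 82.
Compare {W2, W3}: total 86.
No size-2 selection does better; minimum is 70.

70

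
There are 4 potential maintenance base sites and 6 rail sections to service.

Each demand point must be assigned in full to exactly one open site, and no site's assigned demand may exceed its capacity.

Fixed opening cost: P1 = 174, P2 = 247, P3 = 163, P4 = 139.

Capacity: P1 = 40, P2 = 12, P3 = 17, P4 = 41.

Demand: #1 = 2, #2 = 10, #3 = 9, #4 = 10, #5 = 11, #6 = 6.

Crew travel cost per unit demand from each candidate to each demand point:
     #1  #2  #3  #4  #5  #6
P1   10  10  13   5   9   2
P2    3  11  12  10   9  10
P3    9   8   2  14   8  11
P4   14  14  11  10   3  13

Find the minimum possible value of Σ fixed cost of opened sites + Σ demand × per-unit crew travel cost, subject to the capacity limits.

Open {P1, P4}; cheapest assignment that respects the capacities:
  P1 (cap 40, load 28): #1, #2, #4, #6 — cost 2×10 + 10×10 + 10×5 + 6×2 = 182
  P4 (cap 41, load 20): #3, #5 — cost 9×11 + 11×3 = 132
  Shipping 314, fixed 313 → total 627.
  Any other capacity-feasible assignment to {P1, P4} ships for at least 314.
Compare {P1, P3}: its best feasible assignment gives total 634.
Compare {P3, P4}: its best feasible assignment gives total 677.
Every other set of open sites that can feasibly serve all demand totals ≥ 634 even under its best assignment. Minimum: 627.

627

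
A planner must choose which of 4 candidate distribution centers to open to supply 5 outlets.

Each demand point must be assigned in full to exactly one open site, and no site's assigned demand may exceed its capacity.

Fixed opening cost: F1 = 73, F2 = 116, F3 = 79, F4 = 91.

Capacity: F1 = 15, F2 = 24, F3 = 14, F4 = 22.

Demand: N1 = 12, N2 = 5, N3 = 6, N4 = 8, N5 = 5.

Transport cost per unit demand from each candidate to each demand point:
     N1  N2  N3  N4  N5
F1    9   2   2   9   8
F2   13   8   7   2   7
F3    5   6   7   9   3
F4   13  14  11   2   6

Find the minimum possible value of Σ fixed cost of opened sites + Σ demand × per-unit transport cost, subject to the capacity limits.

371

Open {F1, F3, F4}; cheapest assignment that respects the capacities:
  F1 (cap 15, load 11): N2, N3 — cost 5×2 + 6×2 = 22
  F3 (cap 14, load 12): N1 — cost 12×5 = 60
  F4 (cap 22, load 13): N4, N5 — cost 8×2 + 5×6 = 46
  Shipping 128, fixed 243 → total 371.
  Any other capacity-feasible assignment to {F1, F3, F4} ships for at least 128.
Compare {F2, F3}: its best feasible assignment gives total 388.
Compare {F1, F2, F3}: its best feasible assignment gives total 401.
Every other set of open sites that can feasibly serve all demand totals ≥ 388 even under its best assignment. Minimum: 371.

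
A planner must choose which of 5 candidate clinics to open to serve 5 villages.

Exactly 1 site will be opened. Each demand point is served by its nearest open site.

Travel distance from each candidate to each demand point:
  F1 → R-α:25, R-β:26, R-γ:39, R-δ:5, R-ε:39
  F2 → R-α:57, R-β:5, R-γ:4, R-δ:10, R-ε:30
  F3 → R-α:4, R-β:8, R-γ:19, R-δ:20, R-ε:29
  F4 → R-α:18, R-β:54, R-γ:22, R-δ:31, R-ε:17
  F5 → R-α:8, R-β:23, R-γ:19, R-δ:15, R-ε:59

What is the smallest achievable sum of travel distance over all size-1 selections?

Open {F3}.
  R-α→F3 4, R-β→F3 8, R-γ→F3 19, R-δ→F3 20, R-ε→F3 29  ⇒ total 80.
Compare {F2}: total 106.
Compare {F5}: total 124.
No size-1 selection does better; minimum is 80.

80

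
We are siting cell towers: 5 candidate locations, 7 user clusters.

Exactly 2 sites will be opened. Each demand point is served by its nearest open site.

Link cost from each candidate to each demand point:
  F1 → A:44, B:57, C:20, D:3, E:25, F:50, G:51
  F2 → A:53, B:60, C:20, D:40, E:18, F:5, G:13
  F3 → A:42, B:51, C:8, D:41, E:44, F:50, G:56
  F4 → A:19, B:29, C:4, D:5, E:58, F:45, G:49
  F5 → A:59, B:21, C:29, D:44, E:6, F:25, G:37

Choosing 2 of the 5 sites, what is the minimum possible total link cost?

93

Open {F2, F4}.
  A→F4 19, B→F4 29, C→F4 4, D→F4 5, E→F2 18, F→F2 5, G→F2 13  ⇒ total 93.
Compare {F4, F5}: total 117.
Compare {F1, F5}: total 156.
No size-2 selection does better; minimum is 93.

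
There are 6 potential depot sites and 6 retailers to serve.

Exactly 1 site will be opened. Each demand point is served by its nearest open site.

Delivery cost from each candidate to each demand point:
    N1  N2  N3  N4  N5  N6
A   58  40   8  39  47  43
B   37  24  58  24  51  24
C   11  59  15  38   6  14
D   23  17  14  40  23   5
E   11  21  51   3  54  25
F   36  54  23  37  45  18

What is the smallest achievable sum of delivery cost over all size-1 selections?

Open {D}.
  N1→D 23, N2→D 17, N3→D 14, N4→D 40, N5→D 23, N6→D 5  ⇒ total 122.
Compare {C}: total 143.
Compare {E}: total 165.
No size-1 selection does better; minimum is 122.

122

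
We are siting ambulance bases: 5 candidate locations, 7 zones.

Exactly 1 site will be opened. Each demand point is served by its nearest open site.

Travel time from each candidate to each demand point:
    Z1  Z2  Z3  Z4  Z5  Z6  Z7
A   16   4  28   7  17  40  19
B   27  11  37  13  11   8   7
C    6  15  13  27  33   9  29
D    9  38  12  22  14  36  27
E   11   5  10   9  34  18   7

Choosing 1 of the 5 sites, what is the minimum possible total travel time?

94

Open {E}.
  Z1→E 11, Z2→E 5, Z3→E 10, Z4→E 9, Z5→E 34, Z6→E 18, Z7→E 7  ⇒ total 94.
Compare {B}: total 114.
Compare {A}: total 131.
No size-1 selection does better; minimum is 94.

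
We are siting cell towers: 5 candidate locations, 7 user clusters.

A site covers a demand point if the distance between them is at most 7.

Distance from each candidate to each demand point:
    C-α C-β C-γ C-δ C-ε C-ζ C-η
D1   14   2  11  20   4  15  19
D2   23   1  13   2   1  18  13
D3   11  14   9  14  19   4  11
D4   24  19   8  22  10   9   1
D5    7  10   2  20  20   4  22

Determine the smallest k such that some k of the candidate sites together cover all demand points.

Coverage sets (demand points within 7 of each site):
  D1: {C-β, C-ε}
  D2: {C-β, C-δ, C-ε}
  D3: {C-ζ}
  D4: {C-η}
  D5: {C-α, C-γ, C-ζ}
No 2 sites suffice: every size-2 union leaves at least one demand point uncovered.
But {D2, D4, D5} covers everything, so the minimum is 3.

3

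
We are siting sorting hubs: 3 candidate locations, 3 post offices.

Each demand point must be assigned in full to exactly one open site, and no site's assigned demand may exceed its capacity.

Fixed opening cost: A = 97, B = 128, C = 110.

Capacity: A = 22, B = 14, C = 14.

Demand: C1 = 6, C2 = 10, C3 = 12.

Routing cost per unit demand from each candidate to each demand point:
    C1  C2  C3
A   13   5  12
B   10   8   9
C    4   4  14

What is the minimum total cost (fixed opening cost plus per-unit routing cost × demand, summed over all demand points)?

425

Open {A, C}; cheapest assignment that respects the capacities:
  A (cap 22, load 22): C2, C3 — cost 10×5 + 12×12 = 194
  C (cap 14, load 6): C1 — cost 6×4 = 24
  Shipping 218, fixed 207 → total 425.
  Any other capacity-feasible assignment to {A, C} ships for at least 218.
Compare {A, B}: its best feasible assignment gives total 461.
Compare {A, B, C}: its best feasible assignment gives total 517.
Every other set of open sites that can feasibly serve all demand totals ≥ 461 even under its best assignment. Minimum: 425.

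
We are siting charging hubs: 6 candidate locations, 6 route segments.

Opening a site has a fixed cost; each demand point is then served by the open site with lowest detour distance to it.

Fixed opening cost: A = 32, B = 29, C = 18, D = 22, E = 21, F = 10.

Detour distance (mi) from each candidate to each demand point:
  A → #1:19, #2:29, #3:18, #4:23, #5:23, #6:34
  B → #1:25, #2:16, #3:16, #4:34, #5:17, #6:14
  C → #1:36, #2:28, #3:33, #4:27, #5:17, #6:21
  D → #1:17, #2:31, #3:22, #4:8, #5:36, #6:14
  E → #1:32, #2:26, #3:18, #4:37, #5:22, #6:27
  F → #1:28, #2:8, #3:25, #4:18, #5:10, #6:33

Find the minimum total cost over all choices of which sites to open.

Open {D, F}: assign each demand point to its cheapest open site.
  #1→D 17, #2→F 8, #3→D 22, #4→D 8, #5→F 10, #6→D 14
  detour distance 79, fixed 32 → total 111.
Compare {D, E, F}: detour distance 75 + fixed 53 = 128.
Compare {C, D, F}: detour distance 79 + fixed 50 = 129.
Compare {B, F}: detour distance 91 + fixed 39 = 130.
All other subsets cost ≥ 128. Minimum total cost: 111.

111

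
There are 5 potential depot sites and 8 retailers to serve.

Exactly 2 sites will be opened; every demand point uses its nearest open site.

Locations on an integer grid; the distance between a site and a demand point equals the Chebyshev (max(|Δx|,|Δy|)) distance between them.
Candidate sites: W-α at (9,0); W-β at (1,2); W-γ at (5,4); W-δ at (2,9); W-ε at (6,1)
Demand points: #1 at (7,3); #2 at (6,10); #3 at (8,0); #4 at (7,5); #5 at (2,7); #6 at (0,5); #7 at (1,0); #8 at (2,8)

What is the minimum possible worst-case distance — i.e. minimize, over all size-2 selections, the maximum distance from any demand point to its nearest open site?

Open {W-γ, W-δ}.
  Farthest demand point is #2 at distance 4 (to W-δ); all others are ≤ 4.
With {W-δ, W-ε} the worst case is 5.
With {W-α, W-γ} the worst case is 6.
No size-2 selection achieves below 4.

4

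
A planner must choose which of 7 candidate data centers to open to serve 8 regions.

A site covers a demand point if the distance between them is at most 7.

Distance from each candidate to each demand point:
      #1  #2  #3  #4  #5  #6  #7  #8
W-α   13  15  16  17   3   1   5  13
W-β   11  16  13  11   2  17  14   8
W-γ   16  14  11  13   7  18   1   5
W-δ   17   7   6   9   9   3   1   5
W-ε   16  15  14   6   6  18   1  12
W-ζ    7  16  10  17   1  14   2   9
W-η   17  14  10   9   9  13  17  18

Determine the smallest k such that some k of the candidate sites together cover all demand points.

3

Coverage sets (demand points within 7 of each site):
  W-α: {#5, #6, #7}
  W-β: {#5}
  W-γ: {#5, #7, #8}
  W-δ: {#2, #3, #6, #7, #8}
  W-ε: {#4, #5, #7}
  W-ζ: {#1, #5, #7}
  W-η: {}
No 2 sites suffice: every size-2 union leaves at least one demand point uncovered.
But {W-δ, W-ε, W-ζ} covers everything, so the minimum is 3.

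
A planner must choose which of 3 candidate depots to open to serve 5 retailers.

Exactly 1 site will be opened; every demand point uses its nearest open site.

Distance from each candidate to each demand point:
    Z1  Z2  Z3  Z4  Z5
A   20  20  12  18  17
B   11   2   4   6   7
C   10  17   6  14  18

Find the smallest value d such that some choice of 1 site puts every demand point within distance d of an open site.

11

Open {B}.
  Farthest demand point is Z1 at distance 11 (to B); all others are ≤ 11.
With {C} the worst case is 18.
With {A} the worst case is 20.
No size-1 selection achieves below 11.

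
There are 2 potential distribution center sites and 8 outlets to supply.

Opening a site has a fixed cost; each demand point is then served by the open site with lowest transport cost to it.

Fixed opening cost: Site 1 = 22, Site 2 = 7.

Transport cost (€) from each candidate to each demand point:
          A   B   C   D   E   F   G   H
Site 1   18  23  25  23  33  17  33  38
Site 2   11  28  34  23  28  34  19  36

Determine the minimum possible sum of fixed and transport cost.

211

Open {Site 1, Site 2}: assign each demand point to its cheapest open site.
  A→Site 2 11, B→Site 1 23, C→Site 1 25, D→Site 1 23, E→Site 2 28, F→Site 1 17, G→Site 2 19, H→Site 2 36
  transport cost 182, fixed 29 → total 211.
Compare {Site 2}: transport cost 213 + fixed 7 = 220.
Compare {Site 1}: transport cost 210 + fixed 22 = 232.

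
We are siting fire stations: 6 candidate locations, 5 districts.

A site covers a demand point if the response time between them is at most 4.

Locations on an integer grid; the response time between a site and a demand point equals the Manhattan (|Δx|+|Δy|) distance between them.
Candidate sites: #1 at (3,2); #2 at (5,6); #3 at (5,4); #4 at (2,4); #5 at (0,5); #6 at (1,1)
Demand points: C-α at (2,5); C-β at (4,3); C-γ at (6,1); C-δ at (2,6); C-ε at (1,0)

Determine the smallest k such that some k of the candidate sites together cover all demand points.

2

Coverage sets (demand points within 4 of each site):
  #1: {C-α, C-β, C-γ, C-ε}
  #2: {C-α, C-β, C-δ}
  #3: {C-α, C-β, C-γ}
  #4: {C-α, C-β, C-δ}
  #5: {C-α, C-δ}
  #6: {C-ε}
No single site covers all 5 demand points.
But {#1, #2} covers everything, so the minimum is 2.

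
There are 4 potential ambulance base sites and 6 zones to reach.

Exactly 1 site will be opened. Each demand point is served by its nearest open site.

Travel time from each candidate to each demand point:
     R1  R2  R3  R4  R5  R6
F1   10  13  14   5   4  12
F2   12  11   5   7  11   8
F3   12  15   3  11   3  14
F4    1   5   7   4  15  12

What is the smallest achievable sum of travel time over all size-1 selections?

Open {F4}.
  R1→F4 1, R2→F4 5, R3→F4 7, R4→F4 4, R5→F4 15, R6→F4 12  ⇒ total 44.
Compare {F2}: total 54.
Compare {F1}: total 58.
No size-1 selection does better; minimum is 44.

44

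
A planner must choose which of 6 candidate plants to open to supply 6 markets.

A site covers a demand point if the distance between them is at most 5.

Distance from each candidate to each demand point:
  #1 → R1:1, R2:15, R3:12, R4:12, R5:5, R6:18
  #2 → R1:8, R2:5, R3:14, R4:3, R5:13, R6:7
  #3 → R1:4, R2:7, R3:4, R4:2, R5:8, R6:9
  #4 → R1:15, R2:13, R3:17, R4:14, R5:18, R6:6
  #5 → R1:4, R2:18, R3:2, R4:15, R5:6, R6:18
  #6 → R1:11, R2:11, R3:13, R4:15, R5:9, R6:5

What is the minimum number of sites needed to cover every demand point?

Coverage sets (demand points within 5 of each site):
  #1: {R1, R5}
  #2: {R2, R4}
  #3: {R1, R3, R4}
  #4: {}
  #5: {R1, R3}
  #6: {R6}
No 3 sites suffice: every size-3 union leaves at least one demand point uncovered.
But {#1, #2, #3, #6} covers everything, so the minimum is 4.

4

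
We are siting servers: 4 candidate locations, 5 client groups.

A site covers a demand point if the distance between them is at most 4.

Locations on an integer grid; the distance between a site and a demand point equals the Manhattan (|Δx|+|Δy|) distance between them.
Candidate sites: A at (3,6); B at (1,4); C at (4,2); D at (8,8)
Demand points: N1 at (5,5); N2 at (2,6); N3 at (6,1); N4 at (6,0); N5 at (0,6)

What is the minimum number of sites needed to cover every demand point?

2

Coverage sets (demand points within 4 of each site):
  A: {N1, N2, N5}
  B: {N2, N5}
  C: {N1, N3, N4}
  D: {}
No single site covers all 5 demand points.
But {A, C} covers everything, so the minimum is 2.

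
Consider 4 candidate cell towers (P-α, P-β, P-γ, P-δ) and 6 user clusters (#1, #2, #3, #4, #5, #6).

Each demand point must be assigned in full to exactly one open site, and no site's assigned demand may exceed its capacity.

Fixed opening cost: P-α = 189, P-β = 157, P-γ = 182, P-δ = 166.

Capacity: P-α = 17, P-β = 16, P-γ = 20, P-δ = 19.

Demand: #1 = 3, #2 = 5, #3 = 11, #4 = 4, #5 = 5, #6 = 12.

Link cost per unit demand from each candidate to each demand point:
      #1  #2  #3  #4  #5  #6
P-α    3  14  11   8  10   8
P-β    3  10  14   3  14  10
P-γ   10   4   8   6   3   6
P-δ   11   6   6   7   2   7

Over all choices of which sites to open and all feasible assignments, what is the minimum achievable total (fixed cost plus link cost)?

Open {P-β, P-γ, P-δ}; cheapest assignment that respects the capacities:
  P-β (cap 16, load 7): #1, #4 — cost 3×3 + 4×3 = 21
  P-γ (cap 20, load 17): #2, #6 — cost 5×4 + 12×6 = 92
  P-δ (cap 19, load 16): #3, #5 — cost 11×6 + 5×2 = 76
  Shipping 189, fixed 505 → total 694.
  Any other capacity-feasible assignment to {P-β, P-γ, P-δ} ships for at least 189.
Compare {P-α, P-γ, P-δ}: its best feasible assignment gives total 746.
Compare {P-α, P-β, P-δ}: its best feasible assignment gives total 755.
Every other set of open sites that can feasibly serve all demand totals ≥ 746 even under its best assignment. Minimum: 694.

694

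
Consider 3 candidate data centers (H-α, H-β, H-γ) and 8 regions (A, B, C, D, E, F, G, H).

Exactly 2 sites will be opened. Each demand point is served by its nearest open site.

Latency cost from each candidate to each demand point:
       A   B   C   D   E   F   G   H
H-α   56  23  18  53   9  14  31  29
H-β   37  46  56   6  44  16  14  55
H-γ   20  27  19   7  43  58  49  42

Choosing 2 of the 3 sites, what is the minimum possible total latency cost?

150

Open {H-α, H-β}.
  A→H-β 37, B→H-α 23, C→H-α 18, D→H-β 6, E→H-α 9, F→H-α 14, G→H-β 14, H→H-α 29  ⇒ total 150.
Compare {H-α, H-γ}: total 151.
Compare {H-β, H-γ}: total 187.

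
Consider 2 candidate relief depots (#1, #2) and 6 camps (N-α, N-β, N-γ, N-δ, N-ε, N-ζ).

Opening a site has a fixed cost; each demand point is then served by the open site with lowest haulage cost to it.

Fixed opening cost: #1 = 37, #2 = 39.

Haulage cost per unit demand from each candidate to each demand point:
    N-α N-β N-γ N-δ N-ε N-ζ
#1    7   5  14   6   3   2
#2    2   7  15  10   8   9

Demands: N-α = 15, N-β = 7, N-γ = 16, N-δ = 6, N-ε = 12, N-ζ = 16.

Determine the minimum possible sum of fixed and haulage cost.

469

Open {#1, #2}: assign each demand point to its cheapest open site.
  N-α→#2 15×2=30, N-β→#1 7×5=35, N-γ→#1 16×14=224, N-δ→#1 6×6=36, N-ε→#1 12×3=36, N-ζ→#1 16×2=32
  haulage cost 393, fixed 76 → total 469.
Compare {#1}: haulage cost 468 + fixed 37 = 505.
Compare {#2}: haulage cost 619 + fixed 39 = 658.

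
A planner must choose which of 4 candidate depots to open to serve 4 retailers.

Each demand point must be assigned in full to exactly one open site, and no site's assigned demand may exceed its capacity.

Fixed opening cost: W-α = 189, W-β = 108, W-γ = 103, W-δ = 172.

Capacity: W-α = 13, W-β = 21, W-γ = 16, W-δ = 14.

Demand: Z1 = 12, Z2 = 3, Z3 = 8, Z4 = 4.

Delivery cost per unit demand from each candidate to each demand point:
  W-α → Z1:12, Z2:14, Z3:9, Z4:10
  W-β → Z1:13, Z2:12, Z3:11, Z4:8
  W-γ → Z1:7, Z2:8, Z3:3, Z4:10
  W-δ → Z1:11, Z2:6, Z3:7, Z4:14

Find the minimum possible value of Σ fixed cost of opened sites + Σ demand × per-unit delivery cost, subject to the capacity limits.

Open {W-β, W-γ}; cheapest assignment that respects the capacities:
  W-β (cap 21, load 12): Z3, Z4 — cost 8×11 + 4×8 = 120
  W-γ (cap 16, load 15): Z1, Z2 — cost 12×7 + 3×8 = 108
  Shipping 228, fixed 211 → total 439.
  Any other capacity-feasible assignment to {W-β, W-γ} ships for at least 228.
Compare {W-γ, W-δ}: its best feasible assignment gives total 473.
Compare {W-α, W-γ}: its best feasible assignment gives total 512.
Every other set of open sites that can feasibly serve all demand totals ≥ 473 even under its best assignment. Minimum: 439.

439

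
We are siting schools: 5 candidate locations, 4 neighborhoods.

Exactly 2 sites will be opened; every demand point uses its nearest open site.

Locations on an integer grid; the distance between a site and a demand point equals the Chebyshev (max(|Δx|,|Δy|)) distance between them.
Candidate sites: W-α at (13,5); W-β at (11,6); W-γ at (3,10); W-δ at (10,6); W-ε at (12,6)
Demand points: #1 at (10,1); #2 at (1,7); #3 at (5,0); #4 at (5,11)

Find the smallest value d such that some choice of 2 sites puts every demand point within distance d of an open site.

6

Open {W-β, W-γ}.
  Farthest demand point is #3 at distance 6 (to W-β); all others are ≤ 6.
With {W-γ, W-δ} the worst case is 6.
With {W-γ, W-ε} the worst case is 7.
No size-2 selection achieves below 6.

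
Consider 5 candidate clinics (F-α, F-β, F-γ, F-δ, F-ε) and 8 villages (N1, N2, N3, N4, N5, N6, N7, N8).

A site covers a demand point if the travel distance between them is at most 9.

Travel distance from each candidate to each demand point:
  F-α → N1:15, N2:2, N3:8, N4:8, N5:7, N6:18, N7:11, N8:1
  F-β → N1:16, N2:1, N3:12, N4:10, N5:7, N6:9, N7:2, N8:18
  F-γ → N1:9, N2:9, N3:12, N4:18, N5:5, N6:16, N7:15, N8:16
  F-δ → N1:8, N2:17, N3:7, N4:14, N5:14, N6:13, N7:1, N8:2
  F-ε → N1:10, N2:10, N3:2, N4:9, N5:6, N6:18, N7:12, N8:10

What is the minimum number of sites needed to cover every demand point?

3

Coverage sets (demand points within 9 of each site):
  F-α: {N2, N3, N4, N5, N8}
  F-β: {N2, N5, N6, N7}
  F-γ: {N1, N2, N5}
  F-δ: {N1, N3, N7, N8}
  F-ε: {N3, N4, N5}
No 2 sites suffice: every size-2 union leaves at least one demand point uncovered.
But {F-α, F-β, F-γ} covers everything, so the minimum is 3.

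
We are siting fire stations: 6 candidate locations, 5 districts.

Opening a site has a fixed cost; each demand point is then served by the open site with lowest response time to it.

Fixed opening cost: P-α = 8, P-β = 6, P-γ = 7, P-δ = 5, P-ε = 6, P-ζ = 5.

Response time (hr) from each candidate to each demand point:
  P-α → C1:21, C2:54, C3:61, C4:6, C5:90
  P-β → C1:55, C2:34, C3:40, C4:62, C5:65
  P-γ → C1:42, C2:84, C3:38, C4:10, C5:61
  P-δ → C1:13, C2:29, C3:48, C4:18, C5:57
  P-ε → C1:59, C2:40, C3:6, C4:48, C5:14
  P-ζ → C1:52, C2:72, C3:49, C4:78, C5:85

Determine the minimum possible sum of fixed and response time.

87

Open {P-α, P-δ, P-ε}: assign each demand point to its cheapest open site.
  C1→P-δ 13, C2→P-δ 29, C3→P-ε 6, C4→P-α 6, C5→P-ε 14
  response time 68, fixed 19 → total 87.
Compare {P-γ, P-δ, P-ε}: response time 72 + fixed 18 = 90.
Compare {P-δ, P-ε}: response time 80 + fixed 11 = 91.
Compare {P-α, P-δ, P-ε, P-ζ}: response time 68 + fixed 24 = 92.
All other subsets cost ≥ 90. Minimum total cost: 87.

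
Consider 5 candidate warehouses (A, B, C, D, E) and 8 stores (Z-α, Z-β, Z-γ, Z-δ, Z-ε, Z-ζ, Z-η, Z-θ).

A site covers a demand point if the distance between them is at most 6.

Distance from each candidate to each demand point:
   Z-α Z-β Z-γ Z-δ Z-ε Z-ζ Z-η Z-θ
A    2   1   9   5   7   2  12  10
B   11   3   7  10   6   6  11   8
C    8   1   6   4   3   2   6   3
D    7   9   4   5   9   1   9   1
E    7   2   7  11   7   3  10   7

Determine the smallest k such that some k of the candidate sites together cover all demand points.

Coverage sets (demand points within 6 of each site):
  A: {Z-α, Z-β, Z-δ, Z-ζ}
  B: {Z-β, Z-ε, Z-ζ}
  C: {Z-β, Z-γ, Z-δ, Z-ε, Z-ζ, Z-η, Z-θ}
  D: {Z-γ, Z-δ, Z-ζ, Z-θ}
  E: {Z-β, Z-ζ}
No single site covers all 8 demand points.
But {A, C} covers everything, so the minimum is 2.

2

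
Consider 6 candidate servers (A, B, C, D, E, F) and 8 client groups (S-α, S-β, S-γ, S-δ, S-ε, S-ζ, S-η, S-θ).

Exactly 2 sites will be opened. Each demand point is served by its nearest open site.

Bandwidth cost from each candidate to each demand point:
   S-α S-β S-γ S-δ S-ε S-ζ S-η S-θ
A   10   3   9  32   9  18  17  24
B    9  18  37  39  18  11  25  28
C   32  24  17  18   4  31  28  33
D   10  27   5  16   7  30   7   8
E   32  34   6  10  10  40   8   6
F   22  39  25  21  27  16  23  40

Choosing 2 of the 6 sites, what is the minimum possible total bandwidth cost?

70

Open {A, E}.
  S-α→A 10, S-β→A 3, S-γ→E 6, S-δ→E 10, S-ε→A 9, S-ζ→A 18, S-η→E 8, S-θ→E 6  ⇒ total 70.
Compare {A, D}: total 74.
Compare {B, E}: total 78.
No size-2 selection does better; minimum is 70.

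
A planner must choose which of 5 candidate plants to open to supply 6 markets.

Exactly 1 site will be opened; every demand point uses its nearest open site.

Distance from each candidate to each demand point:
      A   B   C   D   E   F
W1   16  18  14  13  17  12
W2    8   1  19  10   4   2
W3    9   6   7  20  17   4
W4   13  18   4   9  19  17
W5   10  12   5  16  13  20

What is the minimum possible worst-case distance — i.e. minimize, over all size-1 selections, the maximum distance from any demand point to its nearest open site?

Open {W1}.
  Farthest demand point is B at distance 18 (to W1); all others are ≤ 18.
With {W2} the worst case is 19.
With {W4} the worst case is 19.
No size-1 selection achieves below 18.

18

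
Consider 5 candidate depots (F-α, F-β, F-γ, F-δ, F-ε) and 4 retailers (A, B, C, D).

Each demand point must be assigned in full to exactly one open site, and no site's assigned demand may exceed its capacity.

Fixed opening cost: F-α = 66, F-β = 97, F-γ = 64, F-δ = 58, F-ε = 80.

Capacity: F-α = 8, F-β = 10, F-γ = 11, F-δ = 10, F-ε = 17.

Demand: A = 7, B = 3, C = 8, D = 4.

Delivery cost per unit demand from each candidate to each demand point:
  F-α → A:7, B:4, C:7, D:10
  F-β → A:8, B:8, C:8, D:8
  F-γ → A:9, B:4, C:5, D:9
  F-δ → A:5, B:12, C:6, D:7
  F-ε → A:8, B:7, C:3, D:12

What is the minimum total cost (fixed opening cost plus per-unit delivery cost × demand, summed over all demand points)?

Open {F-δ, F-ε}; cheapest assignment that respects the capacities:
  F-δ (cap 10, load 7): A — cost 7×5 = 35
  F-ε (cap 17, load 15): B, C, D — cost 3×7 + 8×3 + 4×12 = 93
  Shipping 128, fixed 138 → total 266.
  Any other capacity-feasible assignment to {F-δ, F-ε} ships for at least 128.
Compare {F-γ, F-ε}: its best feasible assignment gives total 272.
Compare {F-α, F-ε}: its best feasible assignment gives total 278.
Every other set of open sites that can feasibly serve all demand totals ≥ 272 even under its best assignment. Minimum: 266.

266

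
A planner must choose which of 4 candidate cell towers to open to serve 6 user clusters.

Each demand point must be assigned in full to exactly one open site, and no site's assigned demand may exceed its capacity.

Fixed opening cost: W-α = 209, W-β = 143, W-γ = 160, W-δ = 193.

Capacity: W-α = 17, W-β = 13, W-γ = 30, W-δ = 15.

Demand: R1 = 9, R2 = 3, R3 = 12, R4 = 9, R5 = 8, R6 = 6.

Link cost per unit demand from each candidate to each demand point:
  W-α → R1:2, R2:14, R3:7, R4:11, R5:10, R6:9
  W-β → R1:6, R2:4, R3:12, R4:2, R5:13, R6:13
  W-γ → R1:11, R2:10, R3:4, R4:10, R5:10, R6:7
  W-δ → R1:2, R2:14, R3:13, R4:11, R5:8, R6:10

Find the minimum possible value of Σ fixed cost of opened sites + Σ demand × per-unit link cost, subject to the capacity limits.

Open {W-α, W-γ}; cheapest assignment that respects the capacities:
  W-α (cap 17, load 17): R1, R5 — cost 9×2 + 8×10 = 98
  W-γ (cap 30, load 30): R2, R3, R4, R6 — cost 3×10 + 12×4 + 9×10 + 6×7 = 210
  Shipping 308, fixed 369 → total 677.
  Any other capacity-feasible assignment to {W-α, W-γ} ships for at least 308.
Compare {W-β, W-γ, W-δ}: its best feasible assignment gives total 714.
Compare {W-α, W-β, W-γ}: its best feasible assignment gives total 730.
Every other set of open sites that can feasibly serve all demand totals ≥ 714 even under its best assignment. Minimum: 677.

677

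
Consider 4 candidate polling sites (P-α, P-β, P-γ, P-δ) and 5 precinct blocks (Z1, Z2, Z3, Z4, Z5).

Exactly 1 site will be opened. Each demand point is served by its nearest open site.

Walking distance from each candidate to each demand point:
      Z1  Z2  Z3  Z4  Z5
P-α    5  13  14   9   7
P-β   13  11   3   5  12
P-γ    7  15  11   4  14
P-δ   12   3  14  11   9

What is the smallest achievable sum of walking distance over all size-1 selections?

44

Open {P-β}.
  Z1→P-β 13, Z2→P-β 11, Z3→P-β 3, Z4→P-β 5, Z5→P-β 12  ⇒ total 44.
Compare {P-α}: total 48.
Compare {P-δ}: total 49.
No size-1 selection does better; minimum is 44.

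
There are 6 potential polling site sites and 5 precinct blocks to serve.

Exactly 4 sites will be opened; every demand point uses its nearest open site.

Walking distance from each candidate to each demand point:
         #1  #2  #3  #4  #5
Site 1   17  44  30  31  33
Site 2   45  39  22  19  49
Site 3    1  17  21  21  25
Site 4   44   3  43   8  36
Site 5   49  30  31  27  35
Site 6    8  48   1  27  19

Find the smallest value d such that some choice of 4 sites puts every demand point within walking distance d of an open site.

Open {Site 1, Site 2, Site 3, Site 6}.
  Farthest demand point is #4 at walking distance 19 (to Site 2); all others are ≤ 19.
With {Site 1, Site 2, Site 4, Site 6} the worst case is 19.
With {Site 1, Site 3, Site 4, Site 6} the worst case is 19.
No size-4 selection achieves below 19.

19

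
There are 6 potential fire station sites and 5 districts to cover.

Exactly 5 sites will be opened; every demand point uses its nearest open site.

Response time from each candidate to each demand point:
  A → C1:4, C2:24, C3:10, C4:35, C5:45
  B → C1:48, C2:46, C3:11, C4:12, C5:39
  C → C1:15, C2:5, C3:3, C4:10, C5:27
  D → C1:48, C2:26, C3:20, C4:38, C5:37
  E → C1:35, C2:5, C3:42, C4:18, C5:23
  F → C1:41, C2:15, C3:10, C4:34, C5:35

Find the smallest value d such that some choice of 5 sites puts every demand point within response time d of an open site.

Open {A, B, C, D, E}.
  Farthest demand point is C5 at response time 23 (to E); all others are ≤ 23.
With {A, B, C, E, F} the worst case is 23.
With {A, B, D, E, F} the worst case is 23.
No size-5 selection achieves below 23.

23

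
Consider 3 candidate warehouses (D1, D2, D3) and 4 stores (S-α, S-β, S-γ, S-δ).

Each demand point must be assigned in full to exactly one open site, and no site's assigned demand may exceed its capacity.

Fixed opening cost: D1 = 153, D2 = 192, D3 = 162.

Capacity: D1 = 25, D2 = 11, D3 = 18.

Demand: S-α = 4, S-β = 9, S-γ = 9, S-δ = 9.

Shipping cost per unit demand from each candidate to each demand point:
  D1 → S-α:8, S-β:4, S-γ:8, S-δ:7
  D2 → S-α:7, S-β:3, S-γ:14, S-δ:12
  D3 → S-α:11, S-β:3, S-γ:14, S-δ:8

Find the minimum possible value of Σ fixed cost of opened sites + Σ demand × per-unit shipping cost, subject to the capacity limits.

509

Open {D1, D3}; cheapest assignment that respects the capacities:
  D1 (cap 25, load 22): S-α, S-γ, S-δ — cost 4×8 + 9×8 + 9×7 = 167
  D3 (cap 18, load 9): S-β — cost 9×3 = 27
  Shipping 194, fixed 315 → total 509.
  Any other capacity-feasible assignment to {D1, D3} ships for at least 194.
Compare {D1, D2}: its best feasible assignment gives total 539.
Compare {D1, D2, D3}: its best feasible assignment gives total 697.
Every other set of open sites that can feasibly serve all demand totals ≥ 539 even under its best assignment. Minimum: 509.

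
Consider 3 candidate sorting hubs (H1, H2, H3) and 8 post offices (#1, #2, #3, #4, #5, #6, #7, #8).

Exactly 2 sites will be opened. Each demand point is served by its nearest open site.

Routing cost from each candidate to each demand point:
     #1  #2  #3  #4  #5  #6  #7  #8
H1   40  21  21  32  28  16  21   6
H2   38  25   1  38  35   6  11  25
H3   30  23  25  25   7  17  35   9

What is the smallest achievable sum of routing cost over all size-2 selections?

112

Open {H2, H3}.
  #1→H3 30, #2→H3 23, #3→H2 1, #4→H3 25, #5→H3 7, #6→H2 6, #7→H2 11, #8→H3 9  ⇒ total 112.
Compare {H1, H2}: total 143.
Compare {H1, H3}: total 147.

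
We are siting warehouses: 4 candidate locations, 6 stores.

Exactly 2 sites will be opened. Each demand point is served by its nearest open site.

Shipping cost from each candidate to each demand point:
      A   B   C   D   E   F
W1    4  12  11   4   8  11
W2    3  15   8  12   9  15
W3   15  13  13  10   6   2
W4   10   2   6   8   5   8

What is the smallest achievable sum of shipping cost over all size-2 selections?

Open {W1, W4}.
  A→W1 4, B→W4 2, C→W4 6, D→W1 4, E→W4 5, F→W4 8  ⇒ total 29.
Compare {W2, W4}: total 32.
Compare {W3, W4}: total 33.
No size-2 selection does better; minimum is 29.

29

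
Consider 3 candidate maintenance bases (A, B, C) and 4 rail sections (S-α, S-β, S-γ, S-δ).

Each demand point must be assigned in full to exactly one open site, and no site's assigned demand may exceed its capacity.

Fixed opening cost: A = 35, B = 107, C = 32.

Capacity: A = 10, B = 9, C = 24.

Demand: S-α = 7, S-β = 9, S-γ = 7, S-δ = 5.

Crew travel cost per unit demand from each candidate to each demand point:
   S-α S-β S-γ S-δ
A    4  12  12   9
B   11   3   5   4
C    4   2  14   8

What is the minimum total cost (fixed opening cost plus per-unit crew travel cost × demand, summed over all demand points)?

Open {A, C}; cheapest assignment that respects the capacities:
  A (cap 10, load 7): S-γ — cost 7×12 = 84
  C (cap 24, load 21): S-α, S-β, S-δ — cost 7×4 + 9×2 + 5×8 = 86
  Shipping 170, fixed 67 → total 237.
  Any other capacity-feasible assignment to {A, C} ships for at least 170.
Compare {B, C}: its best feasible assignment gives total 260.
Compare {A, B, C}: its best feasible assignment gives total 295.
Every other set of open sites that can feasibly serve all demand totals ≥ 260 even under its best assignment. Minimum: 237.

237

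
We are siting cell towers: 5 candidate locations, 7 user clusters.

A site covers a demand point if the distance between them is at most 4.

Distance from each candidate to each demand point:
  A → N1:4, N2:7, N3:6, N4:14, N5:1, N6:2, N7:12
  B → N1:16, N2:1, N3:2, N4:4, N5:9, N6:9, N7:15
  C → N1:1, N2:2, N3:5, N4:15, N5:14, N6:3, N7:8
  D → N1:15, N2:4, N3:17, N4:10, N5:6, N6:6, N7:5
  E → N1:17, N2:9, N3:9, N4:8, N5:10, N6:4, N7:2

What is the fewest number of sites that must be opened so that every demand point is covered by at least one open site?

3

Coverage sets (demand points within 4 of each site):
  A: {N1, N5, N6}
  B: {N2, N3, N4}
  C: {N1, N2, N6}
  D: {N2}
  E: {N6, N7}
No 2 sites suffice: every size-2 union leaves at least one demand point uncovered.
But {A, B, E} covers everything, so the minimum is 3.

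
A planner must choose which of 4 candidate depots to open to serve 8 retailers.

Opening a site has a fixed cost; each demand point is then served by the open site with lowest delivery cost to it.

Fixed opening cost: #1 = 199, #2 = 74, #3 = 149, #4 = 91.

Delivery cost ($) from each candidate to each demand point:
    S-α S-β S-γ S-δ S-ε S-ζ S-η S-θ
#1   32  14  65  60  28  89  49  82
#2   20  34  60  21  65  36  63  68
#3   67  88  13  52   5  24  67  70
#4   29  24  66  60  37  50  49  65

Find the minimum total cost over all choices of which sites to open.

Open {#2}: assign each demand point to its cheapest open site.
  S-α→#2 20, S-β→#2 34, S-γ→#2 60, S-δ→#2 21, S-ε→#2 65, S-ζ→#2 36, S-η→#2 63, S-θ→#2 68
  delivery cost 367, fixed 74 → total 441.
Compare {#4}: delivery cost 380 + fixed 91 = 471.
Compare {#2, #3}: delivery cost 248 + fixed 223 = 471.
Compare {#2, #4}: delivery cost 312 + fixed 165 = 477.
All other subsets cost ≥ 471. Minimum total cost: 441.

441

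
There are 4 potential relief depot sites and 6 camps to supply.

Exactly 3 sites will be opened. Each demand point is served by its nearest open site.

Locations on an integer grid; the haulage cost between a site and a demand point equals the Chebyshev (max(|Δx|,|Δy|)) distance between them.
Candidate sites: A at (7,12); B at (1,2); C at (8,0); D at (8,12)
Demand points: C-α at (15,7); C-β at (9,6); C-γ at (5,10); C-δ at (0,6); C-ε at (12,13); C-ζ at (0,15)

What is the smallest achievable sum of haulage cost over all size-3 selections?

Open {A, B, D}.
  C-α→D 7, C-β→A 6, C-γ→A 2, C-δ→B 4, C-ε→D 4, C-ζ→A 7  ⇒ total 30.
Compare {A, B, C}: total 31.
Compare {B, C, D}: total 32.
No size-3 selection does better; minimum is 30.

30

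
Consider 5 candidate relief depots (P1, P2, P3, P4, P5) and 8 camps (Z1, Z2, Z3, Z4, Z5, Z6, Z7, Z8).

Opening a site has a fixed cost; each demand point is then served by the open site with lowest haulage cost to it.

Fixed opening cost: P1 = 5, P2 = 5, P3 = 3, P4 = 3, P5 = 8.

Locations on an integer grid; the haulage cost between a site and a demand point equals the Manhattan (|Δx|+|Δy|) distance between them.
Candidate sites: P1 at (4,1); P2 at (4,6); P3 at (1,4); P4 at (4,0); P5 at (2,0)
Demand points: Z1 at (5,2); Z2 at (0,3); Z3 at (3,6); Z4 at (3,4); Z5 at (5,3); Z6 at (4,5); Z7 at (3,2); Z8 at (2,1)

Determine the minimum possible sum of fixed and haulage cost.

28

Open {P1, P2, P3}: assign each demand point to its cheapest open site.
  Z1→P1 2, Z2→P3 2, Z3→P2 1, Z4→P3 2, Z5→P1 3, Z6→P2 1, Z7→P1 2, Z8→P1 2
  haulage cost 15, fixed 13 → total 28.
Compare {P1, P3}: haulage cost 21 + fixed 8 = 29.
Compare {P1, P2}: haulage cost 20 + fixed 10 = 30.
Compare {P2, P3, P4}: haulage cost 19 + fixed 11 = 30.
All other subsets cost ≥ 29. Minimum total cost: 28.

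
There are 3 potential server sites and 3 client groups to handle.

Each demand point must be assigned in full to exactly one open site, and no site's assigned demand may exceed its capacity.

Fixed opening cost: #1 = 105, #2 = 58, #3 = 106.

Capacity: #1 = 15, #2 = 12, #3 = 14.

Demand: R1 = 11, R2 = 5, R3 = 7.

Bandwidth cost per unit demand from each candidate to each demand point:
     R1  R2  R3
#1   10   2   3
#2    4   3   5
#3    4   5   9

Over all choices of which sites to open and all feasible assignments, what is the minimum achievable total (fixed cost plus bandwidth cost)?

Open {#1, #2}; cheapest assignment that respects the capacities:
  #1 (cap 15, load 12): R2, R3 — cost 5×2 + 7×3 = 31
  #2 (cap 12, load 11): R1 — cost 11×4 = 44
  Shipping 75, fixed 163 → total 238.
  Any other capacity-feasible assignment to {#1, #2} ships for at least 75.
Compare {#2, #3}: its best feasible assignment gives total 258.
Compare {#1, #3}: its best feasible assignment gives total 286.
Every other set of open sites that can feasibly serve all demand totals ≥ 258 even under its best assignment. Minimum: 238.

238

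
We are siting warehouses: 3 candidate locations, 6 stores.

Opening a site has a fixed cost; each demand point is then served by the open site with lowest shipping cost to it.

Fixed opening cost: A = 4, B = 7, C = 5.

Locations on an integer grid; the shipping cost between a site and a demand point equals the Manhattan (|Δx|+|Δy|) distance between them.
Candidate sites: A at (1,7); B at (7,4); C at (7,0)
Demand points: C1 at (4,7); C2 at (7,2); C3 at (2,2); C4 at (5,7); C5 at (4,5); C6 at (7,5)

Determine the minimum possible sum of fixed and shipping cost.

31

Open {A, B}: assign each demand point to its cheapest open site.
  C1→A 3, C2→B 2, C3→A 6, C4→A 4, C5→B 4, C6→B 1
  shipping cost 20, fixed 11 → total 31.
Compare {B}: shipping cost 25 + fixed 7 = 32.
Compare {A, C}: shipping cost 25 + fixed 9 = 34.
Compare {A, B, C}: shipping cost 20 + fixed 16 = 36.
All other subsets cost ≥ 32. Minimum total cost: 31.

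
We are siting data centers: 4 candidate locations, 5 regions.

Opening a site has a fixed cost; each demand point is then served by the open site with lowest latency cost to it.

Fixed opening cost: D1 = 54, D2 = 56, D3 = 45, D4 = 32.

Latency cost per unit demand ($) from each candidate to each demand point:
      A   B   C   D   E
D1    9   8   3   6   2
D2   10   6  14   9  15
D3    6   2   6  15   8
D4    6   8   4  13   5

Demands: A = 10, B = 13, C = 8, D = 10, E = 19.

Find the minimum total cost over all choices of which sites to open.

307

Open {D1, D3}: assign each demand point to its cheapest open site.
  A→D3 10×6=60, B→D3 13×2=26, C→D1 8×3=24, D→D1 10×6=60, E→D1 19×2=38
  latency cost 208, fixed 99 → total 307.
Compare {D1, D3, D4}: latency cost 208 + fixed 131 = 339.
Compare {D1, D2, D3}: latency cost 208 + fixed 155 = 363.
Compare {D1}: latency cost 316 + fixed 54 = 370.
All other subsets cost ≥ 339. Minimum total cost: 307.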